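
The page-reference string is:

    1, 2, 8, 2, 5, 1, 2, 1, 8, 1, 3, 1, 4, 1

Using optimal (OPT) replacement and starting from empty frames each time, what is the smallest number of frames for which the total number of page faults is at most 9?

2

f=1: 14 faults
f=2: 8 faults
f=3: 7 faults
f=4: 6 faults
f=5: 6 faults
f=6: 6 faults
Smallest f with faults ≤ 9 is 2.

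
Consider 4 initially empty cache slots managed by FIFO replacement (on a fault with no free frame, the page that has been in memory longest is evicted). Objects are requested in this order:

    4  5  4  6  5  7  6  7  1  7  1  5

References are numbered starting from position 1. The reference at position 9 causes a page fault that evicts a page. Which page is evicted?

4

pos 1: 4 -> fault, frames [4]
pos 2: 5 -> fault, frames [4, 5]
pos 3: 4 -> hit
pos 4: 6 -> fault, frames [4, 5, 6]
pos 5: 5 -> hit
pos 6: 7 -> fault, frames [4, 5, 6, 7]
pos 7: 6 -> hit
pos 8: 7 -> hit
pos 9: 1 -> fault, evict 4, frames [5, 6, 7, 1]
At position 9, page 4 is evicted.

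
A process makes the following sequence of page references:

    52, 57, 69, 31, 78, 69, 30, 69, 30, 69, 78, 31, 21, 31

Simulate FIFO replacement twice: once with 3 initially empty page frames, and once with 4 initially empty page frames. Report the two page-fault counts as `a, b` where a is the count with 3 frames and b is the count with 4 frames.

3 frames: F F F F F . F F . . . F F . → 9 faults.
4 frames: F F F F F . F . . . . . F . → 7 faults.
7 < 9: adding a frame reduced faults, as is typical.

9, 7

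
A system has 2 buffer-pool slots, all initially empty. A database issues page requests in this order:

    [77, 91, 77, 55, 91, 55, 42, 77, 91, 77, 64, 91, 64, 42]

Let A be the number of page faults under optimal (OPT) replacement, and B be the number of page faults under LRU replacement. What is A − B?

-3

Under OPT: F F . F . . F F . . F . . F → 7 faults.
Under LRU: F F . F F . F F F . F F . F → 10 faults.
A − B = 7 − 10 = -3.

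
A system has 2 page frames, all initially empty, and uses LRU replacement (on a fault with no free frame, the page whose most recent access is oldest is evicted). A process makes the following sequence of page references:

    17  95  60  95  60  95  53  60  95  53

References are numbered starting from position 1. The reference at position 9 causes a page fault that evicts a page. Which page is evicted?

pos 1: 17: miss, frames (17)
pos 2: 95: miss, frames (17 95)
pos 3: 60: miss, evict 17, frames (95 60)
pos 4: 95: hit
pos 5: 60: hit
pos 6: 95: hit
pos 7: 53: miss, evict 60, frames (95 53)
pos 8: 60: miss, evict 95, frames (53 60)
pos 9: 95: miss, evict 53, frames (60 95)
At position 9, page 53 is evicted.

53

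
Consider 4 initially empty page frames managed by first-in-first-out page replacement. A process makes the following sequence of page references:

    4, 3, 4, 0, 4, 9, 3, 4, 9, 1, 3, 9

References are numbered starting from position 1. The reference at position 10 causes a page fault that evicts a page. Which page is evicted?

4

pos 1: 4 -> fault, frames {4}
pos 2: 3 -> fault, frames {4,3}
pos 3: 4 -> hit
pos 4: 0 -> fault, frames {4,3,0}
pos 5: 4 -> hit
pos 6: 9 -> fault, frames {4,3,0,9}
pos 7: 3 -> hit
pos 8: 4 -> hit
pos 9: 9 -> hit
pos 10: 1 -> fault, evict 4, frames {3,0,9,1}
At position 10, page 4 is evicted.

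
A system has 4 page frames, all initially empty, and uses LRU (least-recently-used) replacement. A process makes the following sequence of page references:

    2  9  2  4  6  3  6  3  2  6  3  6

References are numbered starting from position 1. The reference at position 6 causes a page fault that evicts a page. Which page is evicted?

9

pos 1: 2 -> miss, frames [2]
pos 2: 9 -> miss, frames [2, 9]
pos 3: 2 -> hit
pos 4: 4 -> miss, frames [9, 2, 4]
pos 5: 6 -> miss, frames [9, 2, 4, 6]
pos 6: 3 -> miss, evict 9, frames [2, 4, 6, 3]
At position 6, page 9 is evicted.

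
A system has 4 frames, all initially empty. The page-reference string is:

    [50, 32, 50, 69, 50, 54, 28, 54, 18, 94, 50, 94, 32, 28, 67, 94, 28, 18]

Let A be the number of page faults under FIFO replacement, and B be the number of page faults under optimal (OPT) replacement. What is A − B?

Under FIFO: F F . F . F F . F F F . F F F F . F → 13 faults.
Under OPT: F F . F . F F . F F . . . . F . . F → 9 faults.
A − B = 13 − 9 = 4.

4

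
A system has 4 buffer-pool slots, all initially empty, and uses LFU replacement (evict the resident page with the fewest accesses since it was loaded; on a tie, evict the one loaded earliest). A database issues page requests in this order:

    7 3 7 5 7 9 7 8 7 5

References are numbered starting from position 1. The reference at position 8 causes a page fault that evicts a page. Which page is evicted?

3

pos 1: 7 → fault, frames (7)
pos 2: 3 → fault, frames (7 3)
pos 3: 7 → hit
pos 4: 5 → fault, frames (7 3 5)
pos 5: 7 → hit
pos 6: 9 → fault, frames (7 3 5 9)
pos 7: 7 → hit
pos 8: 8 → fault, evict 3, frames (7 5 9 8)
At position 8, page 3 is evicted.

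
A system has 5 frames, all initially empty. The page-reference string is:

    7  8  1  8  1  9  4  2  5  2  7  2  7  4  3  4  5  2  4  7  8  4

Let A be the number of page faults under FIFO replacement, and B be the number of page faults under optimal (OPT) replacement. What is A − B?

2

Under FIFO: F F F . . F F F F . F . . . F . . . . . F F → 11 faults.
Under OPT: F F F . . F F F F . . . . . F . . . . . F . → 9 faults.
A − B = 11 − 9 = 2.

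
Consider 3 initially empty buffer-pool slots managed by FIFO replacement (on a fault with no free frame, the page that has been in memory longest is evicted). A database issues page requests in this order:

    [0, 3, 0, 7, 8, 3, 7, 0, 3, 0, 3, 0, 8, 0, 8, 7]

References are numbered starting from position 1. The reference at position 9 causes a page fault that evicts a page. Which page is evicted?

pos 1: 0: fault, frames [0]
pos 2: 3: fault, frames [0, 3]
pos 3: 0: hit
pos 4: 7: fault, frames [0, 3, 7]
pos 5: 8: fault, evict 0, frames [3, 7, 8]
pos 6: 3: hit
pos 7: 7: hit
pos 8: 0: fault, evict 3, frames [7, 8, 0]
pos 9: 3: fault, evict 7, frames [8, 0, 3]
At position 9, page 7 is evicted.

7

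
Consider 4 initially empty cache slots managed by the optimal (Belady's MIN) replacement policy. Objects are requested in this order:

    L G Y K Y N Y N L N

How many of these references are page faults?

L -> fault, frames {L}
G -> fault, frames {L,G}
Y -> fault, frames {L,G,Y}
K -> fault, frames {L,G,Y,K}
Y -> hit
N -> fault, evict K, frames {L,G,Y,N}
Y -> hit
N -> hit
L -> hit
N -> hit
Page faults: 5.

5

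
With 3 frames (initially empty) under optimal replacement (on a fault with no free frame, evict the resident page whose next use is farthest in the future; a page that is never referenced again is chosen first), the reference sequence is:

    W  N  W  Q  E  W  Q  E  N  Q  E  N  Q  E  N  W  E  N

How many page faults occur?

6

W: fault, frames {W}
N: fault, frames {W,N}
W: hit
Q: fault, frames {W,N,Q}
E: fault, evict N, frames {W,Q,E}
W: hit
Q: hit
E: hit
N: fault, evict W, frames {Q,E,N}
Q: hit
E: hit
N: hit
Q: hit
E: hit
N: hit
W: fault, evict Q, frames {E,N,W}
E: hit
N: hit
Page faults: 6.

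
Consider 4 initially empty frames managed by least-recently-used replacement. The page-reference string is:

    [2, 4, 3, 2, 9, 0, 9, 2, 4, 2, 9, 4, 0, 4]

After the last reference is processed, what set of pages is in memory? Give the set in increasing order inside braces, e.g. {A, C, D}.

{0, 2, 4, 9}

2 -> miss, frames {2}
4 -> miss, frames {2,4}
3 -> miss, frames {2,4,3}
2 -> hit
9 -> miss, frames {4,3,2,9}
0 -> miss, evict 4, frames {3,2,9,0}
9 -> hit
2 -> hit
4 -> miss, evict 3, frames {0,9,2,4}
2 -> hit
9 -> hit
4 -> hit
0 -> hit
4 -> hit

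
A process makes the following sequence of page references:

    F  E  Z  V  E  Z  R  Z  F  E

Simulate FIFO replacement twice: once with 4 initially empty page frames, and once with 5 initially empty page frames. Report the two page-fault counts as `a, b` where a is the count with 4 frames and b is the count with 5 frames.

7, 5

4 frames: F F F F . . F . F F → 7 faults.
5 frames: F F F F . . F . . . → 5 faults.
5 < 7: adding a frame reduced faults, as is typical.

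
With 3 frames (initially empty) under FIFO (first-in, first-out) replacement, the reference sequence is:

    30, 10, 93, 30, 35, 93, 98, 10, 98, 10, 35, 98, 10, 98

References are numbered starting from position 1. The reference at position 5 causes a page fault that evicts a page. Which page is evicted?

30

pos 1: 30: miss, frames [30]
pos 2: 10: miss, frames [30, 10]
pos 3: 93: miss, frames [30, 10, 93]
pos 4: 30: hit
pos 5: 35: miss, evict 30, frames [10, 93, 35]
At position 5, page 30 is evicted.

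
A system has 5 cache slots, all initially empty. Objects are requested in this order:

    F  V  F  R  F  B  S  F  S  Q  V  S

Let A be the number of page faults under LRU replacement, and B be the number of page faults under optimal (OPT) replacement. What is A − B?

1

Under LRU: F F . F . F F . . F F . → 7 faults.
Under OPT: F F . F . F F . . F . . → 6 faults.
A − B = 7 − 6 = 1.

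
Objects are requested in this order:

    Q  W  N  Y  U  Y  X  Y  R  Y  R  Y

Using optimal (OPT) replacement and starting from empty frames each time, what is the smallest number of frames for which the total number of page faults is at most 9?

f=1: 12 faults
f=2: 7 faults
f=3: 7 faults
f=4: 7 faults
f=5: 7 faults
f=6: 7 faults
f=7: 7 faults
Smallest f with faults ≤ 9 is 2.

2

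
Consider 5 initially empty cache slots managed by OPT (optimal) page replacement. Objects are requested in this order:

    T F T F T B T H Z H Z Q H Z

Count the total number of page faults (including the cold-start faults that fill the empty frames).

6

T: miss, frames [T]
F: miss, frames [T, F]
T: hit
F: hit
T: hit
B: miss, frames [T, F, B]
T: hit
H: miss, frames [T, F, B, H]
Z: miss, frames [T, F, B, H, Z]
H: hit
Z: hit
Q: miss, evict B, frames [T, F, H, Z, Q]
H: hit
Z: hit
Page faults: 6.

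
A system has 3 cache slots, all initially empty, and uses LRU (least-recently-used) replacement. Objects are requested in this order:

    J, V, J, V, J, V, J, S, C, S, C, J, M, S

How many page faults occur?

J → fault, frames [J]
V → fault, frames [J, V]
J → hit
V → hit
J → hit
V → hit
J → hit
S → fault, frames [V, J, S]
C → fault, evict V, frames [J, S, C]
S → hit
C → hit
J → hit
M → fault, evict S, frames [C, J, M]
S → fault, evict C, frames [J, M, S]
Page faults: 6.

6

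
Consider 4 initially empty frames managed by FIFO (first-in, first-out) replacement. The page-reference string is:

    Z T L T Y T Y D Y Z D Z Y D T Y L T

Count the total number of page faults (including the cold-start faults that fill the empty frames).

Z -> fault, frames {Z}
T -> fault, frames {Z,T}
L -> fault, frames {Z,T,L}
T -> hit
Y -> fault, frames {Z,T,L,Y}
T -> hit
Y -> hit
D -> fault, evict Z, frames {T,L,Y,D}
Y -> hit
Z -> fault, evict T, frames {L,Y,D,Z}
D -> hit
Z -> hit
Y -> hit
D -> hit
T -> fault, evict L, frames {Y,D,Z,T}
Y -> hit
L -> fault, evict Y, frames {D,Z,T,L}
T -> hit
Page faults: 8.

8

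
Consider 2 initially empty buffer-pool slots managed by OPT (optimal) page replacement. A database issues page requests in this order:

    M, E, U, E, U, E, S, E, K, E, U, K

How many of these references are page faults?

6

M -> miss, frames [M]
E -> miss, frames [M, E]
U -> miss, evict M, frames [E, U]
E -> hit
U -> hit
E -> hit
S -> miss, evict U, frames [E, S]
E -> hit
K -> miss, evict S, frames [E, K]
E -> hit
U -> miss, evict E, frames [K, U]
K -> hit
Page faults: 6.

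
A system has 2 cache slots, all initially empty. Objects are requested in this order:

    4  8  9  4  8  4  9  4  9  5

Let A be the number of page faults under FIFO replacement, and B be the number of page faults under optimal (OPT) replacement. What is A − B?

Under FIFO: F F F F F . F F . F → 8 faults.
Under OPT: F F F . F . F . . F → 6 faults.
A − B = 8 − 6 = 2.

2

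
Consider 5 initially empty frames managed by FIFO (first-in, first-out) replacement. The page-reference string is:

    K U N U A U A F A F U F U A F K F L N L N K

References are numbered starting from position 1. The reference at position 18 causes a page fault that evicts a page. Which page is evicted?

K

pos 1: K → miss, frames (K)
pos 2: U → miss, frames (K U)
pos 3: N → miss, frames (K U N)
pos 4: U → hit
pos 5: A → miss, frames (K U N A)
pos 6: U → hit
pos 7: A → hit
pos 8: F → miss, frames (K U N A F)
pos 9: A → hit
pos 10: F → hit
pos 11: U → hit
pos 12: F → hit
pos 13: U → hit
pos 14: A → hit
pos 15: F → hit
pos 16: K → hit
pos 17: F → hit
pos 18: L → miss, evict K, frames (U N A F L)
At position 18, page K is evicted.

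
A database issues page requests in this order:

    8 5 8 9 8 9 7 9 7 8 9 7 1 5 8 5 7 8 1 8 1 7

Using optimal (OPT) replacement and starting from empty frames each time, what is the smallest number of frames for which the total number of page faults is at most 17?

2

f=1: 22 faults
f=2: 11 faults
f=3: 7 faults
f=4: 5 faults
f=5: 5 faults
Smallest f with faults ≤ 17 is 2.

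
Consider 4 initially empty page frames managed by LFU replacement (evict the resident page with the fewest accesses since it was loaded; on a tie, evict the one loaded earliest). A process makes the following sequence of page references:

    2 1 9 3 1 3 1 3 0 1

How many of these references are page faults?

2 → miss, frames {2}
1 → miss, frames {2,1}
9 → miss, frames {2,1,9}
3 → miss, frames {2,1,9,3}
1 → hit
3 → hit
1 → hit
3 → hit
0 → miss, evict 2, frames {1,9,3,0}
1 → hit
Page faults: 5.

5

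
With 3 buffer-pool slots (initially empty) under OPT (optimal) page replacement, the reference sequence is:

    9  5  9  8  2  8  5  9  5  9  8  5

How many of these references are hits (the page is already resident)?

9 → fault, frames {9}
5 → fault, frames {9,5}
9 → hit
8 → fault, frames {9,5,8}
2 → fault, evict 9, frames {5,8,2}
8 → hit
5 → hit
9 → fault, evict 2, frames {5,8,9}
5 → hit
9 → hit
8 → hit
5 → hit
Hits: 7.

7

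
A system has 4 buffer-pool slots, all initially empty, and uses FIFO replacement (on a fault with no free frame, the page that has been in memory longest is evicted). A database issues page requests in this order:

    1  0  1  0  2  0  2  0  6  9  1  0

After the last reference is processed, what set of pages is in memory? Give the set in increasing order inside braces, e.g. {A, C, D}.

1: miss, frames (1)
0: miss, frames (1 0)
1: hit
0: hit
2: miss, frames (1 0 2)
0: hit
2: hit
0: hit
6: miss, frames (1 0 2 6)
9: miss, evict 1, frames (0 2 6 9)
1: miss, evict 0, frames (2 6 9 1)
0: miss, evict 2, frames (6 9 1 0)

{0, 1, 6, 9}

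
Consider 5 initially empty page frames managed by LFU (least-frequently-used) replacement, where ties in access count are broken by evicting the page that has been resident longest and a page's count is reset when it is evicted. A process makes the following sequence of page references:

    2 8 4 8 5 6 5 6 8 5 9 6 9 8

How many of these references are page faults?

2 -> fault, frames {2}
8 -> fault, frames {2,8}
4 -> fault, frames {2,8,4}
8 -> hit
5 -> fault, frames {2,8,4,5}
6 -> fault, frames {2,8,4,5,6}
5 -> hit
6 -> hit
8 -> hit
5 -> hit
9 -> fault, evict 2, frames {8,4,5,6,9}
6 -> hit
9 -> hit
8 -> hit
Page faults: 6.

6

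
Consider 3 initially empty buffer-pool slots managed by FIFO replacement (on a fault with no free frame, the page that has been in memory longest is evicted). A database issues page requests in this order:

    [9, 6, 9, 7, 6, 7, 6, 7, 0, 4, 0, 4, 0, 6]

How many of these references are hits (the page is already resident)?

8

9: miss, frames (9)
6: miss, frames (9 6)
9: hit
7: miss, frames (9 6 7)
6: hit
7: hit
6: hit
7: hit
0: miss, evict 9, frames (6 7 0)
4: miss, evict 6, frames (7 0 4)
0: hit
4: hit
0: hit
6: miss, evict 7, frames (0 4 6)
Hits: 8.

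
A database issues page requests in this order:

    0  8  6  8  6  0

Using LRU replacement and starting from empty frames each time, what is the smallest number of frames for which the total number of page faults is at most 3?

f=1: 6 faults
f=2: 4 faults
f=3: 3 faults
Smallest f with faults ≤ 3 is 3.

3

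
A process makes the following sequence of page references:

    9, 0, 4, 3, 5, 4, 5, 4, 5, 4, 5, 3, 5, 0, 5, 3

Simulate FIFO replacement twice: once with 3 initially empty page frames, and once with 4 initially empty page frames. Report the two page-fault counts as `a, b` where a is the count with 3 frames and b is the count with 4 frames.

6, 5

3 frames: F F F F F . . . . . . . . F . . → 6 faults.
4 frames: F F F F F . . . . . . . . . . . → 5 faults.
5 < 6: adding a frame reduced faults, as is typical.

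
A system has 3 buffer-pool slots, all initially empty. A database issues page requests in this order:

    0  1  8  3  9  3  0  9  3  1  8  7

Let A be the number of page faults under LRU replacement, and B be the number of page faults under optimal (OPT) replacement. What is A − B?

Under LRU: F F F F F . F . . F F F → 9 faults.
Under OPT: F F F F F . . . . F F F → 8 faults.
A − B = 9 − 8 = 1.

1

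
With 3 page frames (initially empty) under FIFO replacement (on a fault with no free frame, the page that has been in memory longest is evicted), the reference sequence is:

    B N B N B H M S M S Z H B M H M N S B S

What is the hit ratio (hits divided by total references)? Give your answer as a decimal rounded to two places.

B -> fault, frames {B}
N -> fault, frames {B,N}
B -> hit
N -> hit
B -> hit
H -> fault, frames {B,N,H}
M -> fault, evict B, frames {N,H,M}
S -> fault, evict N, frames {H,M,S}
M -> hit
S -> hit
Z -> fault, evict H, frames {M,S,Z}
H -> fault, evict M, frames {S,Z,H}
B -> fault, evict S, frames {Z,H,B}
M -> fault, evict Z, frames {H,B,M}
H -> hit
M -> hit
N -> fault, evict H, frames {B,M,N}
S -> fault, evict B, frames {M,N,S}
B -> fault, evict M, frames {N,S,B}
S -> hit
Hits: 8 of 20 references → 8/20 = 0.4000.

0.40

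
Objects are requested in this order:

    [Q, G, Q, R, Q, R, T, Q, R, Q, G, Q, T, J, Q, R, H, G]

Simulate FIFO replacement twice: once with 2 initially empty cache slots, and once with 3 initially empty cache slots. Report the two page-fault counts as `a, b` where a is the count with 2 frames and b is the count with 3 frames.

14, 10

2 frames: F F . F F . F . F F F . F F F F F F → 14 faults.
3 frames: F F . F . . F F . . F . . F . F F F → 10 faults.
10 < 14: adding a frame reduced faults, as is typical.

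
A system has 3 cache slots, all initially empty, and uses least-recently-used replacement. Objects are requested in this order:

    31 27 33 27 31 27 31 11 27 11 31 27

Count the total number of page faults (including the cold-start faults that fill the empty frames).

4

31 -> fault, frames {31}
27 -> fault, frames {31,27}
33 -> fault, frames {31,27,33}
27 -> hit
31 -> hit
27 -> hit
31 -> hit
11 -> fault, evict 33, frames {27,31,11}
27 -> hit
11 -> hit
31 -> hit
27 -> hit
Page faults: 4.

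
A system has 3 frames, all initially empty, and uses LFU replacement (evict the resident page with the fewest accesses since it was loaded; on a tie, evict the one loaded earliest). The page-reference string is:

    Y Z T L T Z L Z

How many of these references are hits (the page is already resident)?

Y → fault, frames {Y}
Z → fault, frames {Y,Z}
T → fault, frames {Y,Z,T}
L → fault, evict Y, frames {Z,T,L}
T → hit
Z → hit
L → hit
Z → hit
Hits: 4.

4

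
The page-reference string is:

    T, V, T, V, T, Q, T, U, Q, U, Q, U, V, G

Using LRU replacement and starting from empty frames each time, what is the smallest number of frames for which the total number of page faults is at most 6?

3

f=1: 14 faults
f=2: 7 faults
f=3: 6 faults
f=4: 5 faults
f=5: 5 faults
Smallest f with faults ≤ 6 is 3.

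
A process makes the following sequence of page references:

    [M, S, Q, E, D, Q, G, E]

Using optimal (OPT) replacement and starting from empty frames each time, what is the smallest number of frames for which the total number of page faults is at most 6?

f=1: 8 faults
f=2: 7 faults
f=3: 6 faults
f=4: 6 faults
f=5: 6 faults
f=6: 6 faults
Smallest f with faults ≤ 6 is 3.

3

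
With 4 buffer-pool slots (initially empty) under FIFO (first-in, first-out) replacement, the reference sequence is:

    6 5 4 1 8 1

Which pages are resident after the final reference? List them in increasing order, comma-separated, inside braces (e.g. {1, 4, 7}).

6 → miss, frames {6}
5 → miss, frames {6,5}
4 → miss, frames {6,5,4}
1 → miss, frames {6,5,4,1}
8 → miss, evict 6, frames {5,4,1,8}
1 → hit

{1, 4, 5, 8}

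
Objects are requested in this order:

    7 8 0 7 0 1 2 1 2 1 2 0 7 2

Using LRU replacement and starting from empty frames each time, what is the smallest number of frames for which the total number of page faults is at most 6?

f=1: 14 faults
f=2: 9 faults
f=3: 6 faults
f=4: 5 faults
f=5: 5 faults
Smallest f with faults ≤ 6 is 3.

3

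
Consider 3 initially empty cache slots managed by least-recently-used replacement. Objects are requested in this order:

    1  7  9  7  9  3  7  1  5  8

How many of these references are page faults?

7

1: fault, frames (1)
7: fault, frames (1 7)
9: fault, frames (1 7 9)
7: hit
9: hit
3: fault, evict 1, frames (7 9 3)
7: hit
1: fault, evict 9, frames (3 7 1)
5: fault, evict 3, frames (7 1 5)
8: fault, evict 7, frames (1 5 8)
Page faults: 7.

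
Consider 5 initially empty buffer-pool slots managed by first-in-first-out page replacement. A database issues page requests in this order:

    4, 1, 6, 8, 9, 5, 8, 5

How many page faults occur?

6

4: miss, frames [4]
1: miss, frames [4, 1]
6: miss, frames [4, 1, 6]
8: miss, frames [4, 1, 6, 8]
9: miss, frames [4, 1, 6, 8, 9]
5: miss, evict 4, frames [1, 6, 8, 9, 5]
8: hit
5: hit
Page faults: 6.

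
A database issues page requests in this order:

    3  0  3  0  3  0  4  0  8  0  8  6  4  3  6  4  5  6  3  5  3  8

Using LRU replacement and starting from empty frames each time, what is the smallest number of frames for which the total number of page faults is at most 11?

3

f=1: 22 faults
f=2: 14 faults
f=3: 10 faults
f=4: 8 faults
f=5: 6 faults
f=6: 6 faults
Smallest f with faults ≤ 11 is 3.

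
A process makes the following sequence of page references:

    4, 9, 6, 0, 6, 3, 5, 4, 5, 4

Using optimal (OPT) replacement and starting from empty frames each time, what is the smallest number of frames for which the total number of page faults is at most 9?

2

f=1: 10 faults
f=2: 7 faults
f=3: 6 faults
f=4: 6 faults
f=5: 6 faults
f=6: 6 faults
Smallest f with faults ≤ 9 is 2.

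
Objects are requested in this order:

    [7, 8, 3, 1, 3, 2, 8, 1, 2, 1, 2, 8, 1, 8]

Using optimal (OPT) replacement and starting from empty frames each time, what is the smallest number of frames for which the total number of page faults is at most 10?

2

f=1: 14 faults
f=2: 8 faults
f=3: 5 faults
f=4: 5 faults
f=5: 5 faults
Smallest f with faults ≤ 10 is 2.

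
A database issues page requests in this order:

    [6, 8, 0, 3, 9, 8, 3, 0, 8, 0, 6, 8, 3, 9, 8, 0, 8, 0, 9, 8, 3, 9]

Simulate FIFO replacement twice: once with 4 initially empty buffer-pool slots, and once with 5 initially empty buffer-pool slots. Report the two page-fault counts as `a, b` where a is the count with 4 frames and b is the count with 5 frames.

10, 5

4 frames: F F F F F . . . . . F F . . . F . . . . F F → 10 faults.
5 frames: F F F F F . . . . . . . . . . . . . . . . . → 5 faults.
5 < 10: adding a frame reduced faults, as is typical.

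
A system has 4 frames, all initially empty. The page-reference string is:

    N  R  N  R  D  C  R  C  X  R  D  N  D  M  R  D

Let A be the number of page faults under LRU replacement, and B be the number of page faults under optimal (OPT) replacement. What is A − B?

1

Under LRU: F F . . F F . . F . . F . F . . → 7 faults.
Under OPT: F F . . F F . . F . . . . F . . → 6 faults.
A − B = 7 − 6 = 1.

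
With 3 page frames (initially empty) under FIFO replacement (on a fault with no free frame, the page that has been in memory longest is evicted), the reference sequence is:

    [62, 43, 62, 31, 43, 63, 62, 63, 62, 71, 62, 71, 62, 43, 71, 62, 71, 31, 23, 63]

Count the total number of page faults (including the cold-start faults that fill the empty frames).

10

62: miss, frames {62}
43: miss, frames {62,43}
62: hit
31: miss, frames {62,43,31}
43: hit
63: miss, evict 62, frames {43,31,63}
62: miss, evict 43, frames {31,63,62}
63: hit
62: hit
71: miss, evict 31, frames {63,62,71}
62: hit
71: hit
62: hit
43: miss, evict 63, frames {62,71,43}
71: hit
62: hit
71: hit
31: miss, evict 62, frames {71,43,31}
23: miss, evict 71, frames {43,31,23}
63: miss, evict 43, frames {31,23,63}
Page faults: 10.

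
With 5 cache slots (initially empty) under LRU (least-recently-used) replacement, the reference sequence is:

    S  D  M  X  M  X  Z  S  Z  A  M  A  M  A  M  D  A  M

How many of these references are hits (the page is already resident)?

11

S -> fault, frames {S}
D -> fault, frames {S,D}
M -> fault, frames {S,D,M}
X -> fault, frames {S,D,M,X}
M -> hit
X -> hit
Z -> fault, frames {S,D,M,X,Z}
S -> hit
Z -> hit
A -> fault, evict D, frames {M,X,S,Z,A}
M -> hit
A -> hit
M -> hit
A -> hit
M -> hit
D -> fault, evict X, frames {S,Z,A,M,D}
A -> hit
M -> hit
Hits: 11.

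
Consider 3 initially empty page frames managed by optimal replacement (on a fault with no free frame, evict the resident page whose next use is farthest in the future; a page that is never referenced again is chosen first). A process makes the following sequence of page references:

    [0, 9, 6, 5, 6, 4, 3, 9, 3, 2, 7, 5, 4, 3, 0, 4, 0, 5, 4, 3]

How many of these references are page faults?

11

0: miss, frames {0}
9: miss, frames {0,9}
6: miss, frames {0,9,6}
5: miss, evict 0, frames {9,6,5}
6: hit
4: miss, evict 6, frames {9,5,4}
3: miss, evict 4, frames {9,5,3}
9: hit
3: hit
2: miss, evict 9, frames {5,3,2}
7: miss, evict 2, frames {5,3,7}
5: hit
4: miss, evict 7, frames {5,3,4}
3: hit
0: miss, evict 3, frames {5,4,0}
4: hit
0: hit
5: hit
4: hit
3: miss, evict 0, frames {5,4,3}
Page faults: 11.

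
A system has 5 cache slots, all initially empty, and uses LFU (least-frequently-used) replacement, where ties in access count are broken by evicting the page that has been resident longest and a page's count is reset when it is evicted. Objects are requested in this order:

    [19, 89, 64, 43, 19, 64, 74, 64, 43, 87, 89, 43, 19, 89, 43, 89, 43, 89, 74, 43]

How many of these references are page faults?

8

19: fault, frames (19)
89: fault, frames (19 89)
64: fault, frames (19 89 64)
43: fault, frames (19 89 64 43)
19: hit
64: hit
74: fault, frames (19 89 64 43 74)
64: hit
43: hit
87: fault, evict 89, frames (19 64 43 74 87)
89: fault, evict 74, frames (19 64 43 87 89)
43: hit
19: hit
89: hit
43: hit
89: hit
43: hit
89: hit
74: fault, evict 87, frames (19 64 43 89 74)
43: hit
Page faults: 8.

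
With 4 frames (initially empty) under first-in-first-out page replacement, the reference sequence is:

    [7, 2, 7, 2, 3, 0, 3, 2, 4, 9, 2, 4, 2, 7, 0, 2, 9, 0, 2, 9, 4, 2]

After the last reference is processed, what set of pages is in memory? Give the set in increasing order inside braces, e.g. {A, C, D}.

{0, 2, 4, 7}

7 -> miss, frames (7)
2 -> miss, frames (7 2)
7 -> hit
2 -> hit
3 -> miss, frames (7 2 3)
0 -> miss, frames (7 2 3 0)
3 -> hit
2 -> hit
4 -> miss, evict 7, frames (2 3 0 4)
9 -> miss, evict 2, frames (3 0 4 9)
2 -> miss, evict 3, frames (0 4 9 2)
4 -> hit
2 -> hit
7 -> miss, evict 0, frames (4 9 2 7)
0 -> miss, evict 4, frames (9 2 7 0)
2 -> hit
9 -> hit
0 -> hit
2 -> hit
9 -> hit
4 -> miss, evict 9, frames (2 7 0 4)
2 -> hit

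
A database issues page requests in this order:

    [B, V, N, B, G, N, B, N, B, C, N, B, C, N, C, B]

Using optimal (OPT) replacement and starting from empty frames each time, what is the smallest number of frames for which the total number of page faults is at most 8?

3

f=1: 16 faults
f=2: 9 faults
f=3: 5 faults
f=4: 5 faults
f=5: 5 faults
Smallest f with faults ≤ 8 is 3.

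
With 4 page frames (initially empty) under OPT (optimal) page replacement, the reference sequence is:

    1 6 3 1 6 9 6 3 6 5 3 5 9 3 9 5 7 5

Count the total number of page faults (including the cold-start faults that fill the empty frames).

1 → fault, frames [1]
6 → fault, frames [1, 6]
3 → fault, frames [1, 6, 3]
1 → hit
6 → hit
9 → fault, frames [1, 6, 3, 9]
6 → hit
3 → hit
6 → hit
5 → fault, evict 6, frames [1, 3, 9, 5]
3 → hit
5 → hit
9 → hit
3 → hit
9 → hit
5 → hit
7 → fault, evict 9, frames [1, 3, 5, 7]
5 → hit
Page faults: 6.

6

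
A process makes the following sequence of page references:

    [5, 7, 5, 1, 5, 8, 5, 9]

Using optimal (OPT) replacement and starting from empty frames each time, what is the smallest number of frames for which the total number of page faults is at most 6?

f=1: 8 faults
f=2: 5 faults
f=3: 5 faults
f=4: 5 faults
f=5: 5 faults
Smallest f with faults ≤ 6 is 2.

2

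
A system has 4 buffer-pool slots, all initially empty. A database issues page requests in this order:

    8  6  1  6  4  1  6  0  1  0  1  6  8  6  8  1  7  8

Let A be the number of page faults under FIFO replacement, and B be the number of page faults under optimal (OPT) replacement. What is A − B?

Under FIFO: F F F . F . . F . . . . F F . F F . → 9 faults.
Under OPT: F F F . F . . F . . . . . . . . F . → 6 faults.
A − B = 9 − 6 = 3.

3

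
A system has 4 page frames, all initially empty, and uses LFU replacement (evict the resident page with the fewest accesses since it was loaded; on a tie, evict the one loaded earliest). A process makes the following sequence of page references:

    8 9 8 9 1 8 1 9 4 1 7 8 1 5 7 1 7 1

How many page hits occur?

8 → miss, frames [8]
9 → miss, frames [8, 9]
8 → hit
9 → hit
1 → miss, frames [8, 9, 1]
8 → hit
1 → hit
9 → hit
4 → miss, frames [8, 9, 1, 4]
1 → hit
7 → miss, evict 4, frames [8, 9, 1, 7]
8 → hit
1 → hit
5 → miss, evict 7, frames [8, 9, 1, 5]
7 → miss, evict 5, frames [8, 9, 1, 7]
1 → hit
7 → hit
1 → hit
Hits: 11.

11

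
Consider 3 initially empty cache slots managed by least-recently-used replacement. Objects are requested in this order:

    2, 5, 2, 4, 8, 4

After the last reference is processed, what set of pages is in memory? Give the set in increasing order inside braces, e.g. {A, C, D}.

{2, 4, 8}

2 -> fault, frames [2]
5 -> fault, frames [2, 5]
2 -> hit
4 -> fault, frames [5, 2, 4]
8 -> fault, evict 5, frames [2, 4, 8]
4 -> hit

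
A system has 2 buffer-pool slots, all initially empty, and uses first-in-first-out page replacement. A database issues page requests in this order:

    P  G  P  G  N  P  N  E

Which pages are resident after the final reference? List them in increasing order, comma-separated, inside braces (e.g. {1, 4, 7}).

{E, P}

P: fault, frames (P)
G: fault, frames (P G)
P: hit
G: hit
N: fault, evict P, frames (G N)
P: fault, evict G, frames (N P)
N: hit
E: fault, evict N, frames (P E)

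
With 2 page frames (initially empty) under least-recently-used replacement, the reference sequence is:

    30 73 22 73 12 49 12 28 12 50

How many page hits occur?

30 -> miss, frames {30}
73 -> miss, frames {30,73}
22 -> miss, evict 30, frames {73,22}
73 -> hit
12 -> miss, evict 22, frames {73,12}
49 -> miss, evict 73, frames {12,49}
12 -> hit
28 -> miss, evict 49, frames {12,28}
12 -> hit
50 -> miss, evict 28, frames {12,50}
Hits: 3.

3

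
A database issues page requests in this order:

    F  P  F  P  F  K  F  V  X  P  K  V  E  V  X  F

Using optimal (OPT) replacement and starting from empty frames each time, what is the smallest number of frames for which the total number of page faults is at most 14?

2

f=1: 16 faults
f=2: 10 faults
f=3: 8 faults
f=4: 7 faults
f=5: 6 faults
f=6: 6 faults
Smallest f with faults ≤ 14 is 2.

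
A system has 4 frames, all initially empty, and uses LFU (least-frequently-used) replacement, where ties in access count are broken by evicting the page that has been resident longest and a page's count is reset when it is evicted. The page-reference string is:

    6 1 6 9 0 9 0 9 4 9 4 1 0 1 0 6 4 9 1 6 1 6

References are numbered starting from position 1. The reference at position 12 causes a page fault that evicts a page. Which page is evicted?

6

pos 1: 6: fault, frames (6)
pos 2: 1: fault, frames (6 1)
pos 3: 6: hit
pos 4: 9: fault, frames (6 1 9)
pos 5: 0: fault, frames (6 1 9 0)
pos 6: 9: hit
pos 7: 0: hit
pos 8: 9: hit
pos 9: 4: fault, evict 1, frames (6 9 0 4)
pos 10: 9: hit
pos 11: 4: hit
pos 12: 1: fault, evict 6, frames (9 0 4 1)
At position 12, page 6 is evicted.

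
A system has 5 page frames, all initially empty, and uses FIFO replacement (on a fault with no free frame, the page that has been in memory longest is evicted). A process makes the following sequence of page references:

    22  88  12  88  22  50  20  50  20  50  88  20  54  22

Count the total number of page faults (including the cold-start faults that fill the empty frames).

7

22 → miss, frames {22}
88 → miss, frames {22,88}
12 → miss, frames {22,88,12}
88 → hit
22 → hit
50 → miss, frames {22,88,12,50}
20 → miss, frames {22,88,12,50,20}
50 → hit
20 → hit
50 → hit
88 → hit
20 → hit
54 → miss, evict 22, frames {88,12,50,20,54}
22 → miss, evict 88, frames {12,50,20,54,22}
Page faults: 7.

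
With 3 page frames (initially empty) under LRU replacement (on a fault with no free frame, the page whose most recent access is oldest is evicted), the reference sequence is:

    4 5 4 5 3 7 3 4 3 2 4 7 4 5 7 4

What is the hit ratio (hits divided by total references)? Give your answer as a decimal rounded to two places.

0.50

4 -> miss, frames (4)
5 -> miss, frames (4 5)
4 -> hit
5 -> hit
3 -> miss, frames (4 5 3)
7 -> miss, evict 4, frames (5 3 7)
3 -> hit
4 -> miss, evict 5, frames (7 3 4)
3 -> hit
2 -> miss, evict 7, frames (4 3 2)
4 -> hit
7 -> miss, evict 3, frames (2 4 7)
4 -> hit
5 -> miss, evict 2, frames (7 4 5)
7 -> hit
4 -> hit
Hits: 8 of 16 references → 8/16 = 0.5000.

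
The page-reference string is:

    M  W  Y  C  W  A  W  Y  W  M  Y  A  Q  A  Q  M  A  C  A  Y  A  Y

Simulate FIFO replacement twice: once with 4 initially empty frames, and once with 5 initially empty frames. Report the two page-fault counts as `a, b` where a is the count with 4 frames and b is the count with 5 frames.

4 frames: F F F F . F . . . F . . F . . . . . . F . . → 8 faults.
5 frames: F F F F . F . . . . . . F . . F . . . . . . → 7 faults.
7 < 8: adding a frame reduced faults, as is typical.

8, 7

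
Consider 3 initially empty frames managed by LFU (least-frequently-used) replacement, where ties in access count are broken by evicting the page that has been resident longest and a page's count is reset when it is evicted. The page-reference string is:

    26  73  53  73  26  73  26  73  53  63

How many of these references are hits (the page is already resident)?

6

26 → fault, frames {26}
73 → fault, frames {26,73}
53 → fault, frames {26,73,53}
73 → hit
26 → hit
73 → hit
26 → hit
73 → hit
53 → hit
63 → fault, evict 53, frames {26,73,63}
Hits: 6.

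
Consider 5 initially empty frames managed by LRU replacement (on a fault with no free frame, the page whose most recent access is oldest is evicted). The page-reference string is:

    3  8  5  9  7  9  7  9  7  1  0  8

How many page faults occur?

8

3 -> miss, frames [3]
8 -> miss, frames [3, 8]
5 -> miss, frames [3, 8, 5]
9 -> miss, frames [3, 8, 5, 9]
7 -> miss, frames [3, 8, 5, 9, 7]
9 -> hit
7 -> hit
9 -> hit
7 -> hit
1 -> miss, evict 3, frames [8, 5, 9, 7, 1]
0 -> miss, evict 8, frames [5, 9, 7, 1, 0]
8 -> miss, evict 5, frames [9, 7, 1, 0, 8]
Page faults: 8.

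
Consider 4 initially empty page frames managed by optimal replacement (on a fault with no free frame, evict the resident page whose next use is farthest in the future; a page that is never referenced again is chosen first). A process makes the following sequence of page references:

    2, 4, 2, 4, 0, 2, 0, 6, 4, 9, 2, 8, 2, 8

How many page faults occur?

6

2 -> miss, frames {2}
4 -> miss, frames {2,4}
2 -> hit
4 -> hit
0 -> miss, frames {2,4,0}
2 -> hit
0 -> hit
6 -> miss, frames {2,4,0,6}
4 -> hit
9 -> miss, evict 6, frames {2,4,0,9}
2 -> hit
8 -> miss, evict 9, frames {2,4,0,8}
2 -> hit
8 -> hit
Page faults: 6.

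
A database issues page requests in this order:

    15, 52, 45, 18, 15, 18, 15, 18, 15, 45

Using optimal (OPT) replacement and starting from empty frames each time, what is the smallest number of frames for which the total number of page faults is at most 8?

f=1: 10 faults
f=2: 5 faults
f=3: 4 faults
f=4: 4 faults
Smallest f with faults ≤ 8 is 2.

2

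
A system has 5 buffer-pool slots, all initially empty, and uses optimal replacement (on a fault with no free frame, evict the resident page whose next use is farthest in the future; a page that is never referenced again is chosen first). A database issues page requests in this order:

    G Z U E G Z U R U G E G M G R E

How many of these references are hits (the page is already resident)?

10

G → miss, frames [G]
Z → miss, frames [G, Z]
U → miss, frames [G, Z, U]
E → miss, frames [G, Z, U, E]
G → hit
Z → hit
U → hit
R → miss, frames [G, Z, U, E, R]
U → hit
G → hit
E → hit
G → hit
M → miss, evict U, frames [G, Z, E, R, M]
G → hit
R → hit
E → hit
Hits: 10.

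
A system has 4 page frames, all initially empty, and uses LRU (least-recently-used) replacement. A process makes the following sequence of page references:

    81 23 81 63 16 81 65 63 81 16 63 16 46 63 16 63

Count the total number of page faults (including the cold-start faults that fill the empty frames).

81: miss, frames (81)
23: miss, frames (81 23)
81: hit
63: miss, frames (23 81 63)
16: miss, frames (23 81 63 16)
81: hit
65: miss, evict 23, frames (63 16 81 65)
63: hit
81: hit
16: hit
63: hit
16: hit
46: miss, evict 65, frames (81 63 16 46)
63: hit
16: hit
63: hit
Page faults: 6.

6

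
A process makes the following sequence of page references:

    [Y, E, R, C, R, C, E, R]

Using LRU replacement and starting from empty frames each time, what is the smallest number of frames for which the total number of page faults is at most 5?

3

f=1: 8 faults
f=2: 6 faults
f=3: 4 faults
f=4: 4 faults
Smallest f with faults ≤ 5 is 3.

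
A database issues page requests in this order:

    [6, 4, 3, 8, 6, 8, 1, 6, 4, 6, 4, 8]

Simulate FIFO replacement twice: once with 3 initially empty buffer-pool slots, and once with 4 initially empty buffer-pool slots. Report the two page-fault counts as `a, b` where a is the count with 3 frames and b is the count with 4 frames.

8, 7

3 frames: F F F F F . F . F . . F → 8 faults.
4 frames: F F F F . . F F F . . . → 7 faults.
7 < 8: adding a frame reduced faults, as is typical.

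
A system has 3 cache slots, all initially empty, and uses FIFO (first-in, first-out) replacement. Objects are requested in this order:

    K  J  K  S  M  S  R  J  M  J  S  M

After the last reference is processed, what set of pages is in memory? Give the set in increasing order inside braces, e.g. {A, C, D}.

{J, M, S}

K: miss, frames {K}
J: miss, frames {K,J}
K: hit
S: miss, frames {K,J,S}
M: miss, evict K, frames {J,S,M}
S: hit
R: miss, evict J, frames {S,M,R}
J: miss, evict S, frames {M,R,J}
M: hit
J: hit
S: miss, evict M, frames {R,J,S}
M: miss, evict R, frames {J,S,M}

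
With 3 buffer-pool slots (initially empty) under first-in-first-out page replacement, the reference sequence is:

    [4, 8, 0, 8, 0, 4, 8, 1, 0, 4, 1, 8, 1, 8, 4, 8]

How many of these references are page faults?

4: fault, frames [4]
8: fault, frames [4, 8]
0: fault, frames [4, 8, 0]
8: hit
0: hit
4: hit
8: hit
1: fault, evict 4, frames [8, 0, 1]
0: hit
4: fault, evict 8, frames [0, 1, 4]
1: hit
8: fault, evict 0, frames [1, 4, 8]
1: hit
8: hit
4: hit
8: hit
Page faults: 6.

6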